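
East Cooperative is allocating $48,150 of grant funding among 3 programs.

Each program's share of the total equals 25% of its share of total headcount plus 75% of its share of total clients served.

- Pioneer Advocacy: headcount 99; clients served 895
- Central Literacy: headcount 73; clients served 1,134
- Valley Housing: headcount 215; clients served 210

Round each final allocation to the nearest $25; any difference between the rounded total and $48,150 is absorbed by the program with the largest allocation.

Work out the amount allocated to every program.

Headcount total 387; clients served total 2,239.
Combined weights (25% headcount + 75% clients served): Pioneer Advocacy 0.3638; Central Literacy 0.4270; Valley Housing 0.2092.
Raw shares: Pioneer Advocacy 17,514.68; Central Literacy 20,560.76; Valley Housing 10,074.56.
Rounded to nearest $25: Pioneer Advocacy $17,525; Central Literacy $20,550; Valley Housing $10,075. Sum = $48,150.
Sum already equals the total — no adjustment.

Pioneer Advocacy: $17,525 | Central Literacy: $20,550 | Valley Housing: $10,075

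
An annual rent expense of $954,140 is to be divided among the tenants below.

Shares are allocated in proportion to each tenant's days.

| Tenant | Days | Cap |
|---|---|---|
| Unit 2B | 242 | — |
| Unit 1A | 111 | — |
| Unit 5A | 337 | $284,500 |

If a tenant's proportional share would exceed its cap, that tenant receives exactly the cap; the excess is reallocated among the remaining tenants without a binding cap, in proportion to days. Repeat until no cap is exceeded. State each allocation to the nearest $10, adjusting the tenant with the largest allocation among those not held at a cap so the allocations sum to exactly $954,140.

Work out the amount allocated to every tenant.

Unit 2B: $459,070 | Unit 1A: $210,570 | Unit 5A: $284,500

Days total: 690.
Proportional shares (ignoring caps): Unit 2B 334,640.41; Unit 1A 153,492.09; Unit 5A 466,007.51.
Capped: Unit 5A ($284,500); remaining pool $669,640 reallocated over remaining days 353.
Remaining shares: Unit 2B 459,073.31 → $459,070; Unit 1A 210,566.69 → $210,570.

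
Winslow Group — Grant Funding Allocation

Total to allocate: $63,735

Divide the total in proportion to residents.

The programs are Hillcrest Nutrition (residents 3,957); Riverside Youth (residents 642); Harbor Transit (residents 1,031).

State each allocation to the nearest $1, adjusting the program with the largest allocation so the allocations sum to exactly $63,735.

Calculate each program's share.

Hillcrest Nutrition: $44,795 · Riverside Youth: $7,268 · Harbor Transit: $11,672

Total residents = 5,630.
Unrounded shares: Hillcrest Nutrition 3,957/5,630 × $63,735 = 44,795.63; Riverside Youth 642/5,630 × $63,735 = 7,267.83; Harbor Transit 1,031/5,630 × $63,735 = 11,671.54.
Rounded to nearest $1: Hillcrest Nutrition $44,796; Riverside Youth $7,268; Harbor Transit $11,672. Sum = $63,736.
Difference $63,735 − $63,736 = −$1 applied to largest allocation (Hillcrest Nutrition): Hillcrest Nutrition becomes $44,795.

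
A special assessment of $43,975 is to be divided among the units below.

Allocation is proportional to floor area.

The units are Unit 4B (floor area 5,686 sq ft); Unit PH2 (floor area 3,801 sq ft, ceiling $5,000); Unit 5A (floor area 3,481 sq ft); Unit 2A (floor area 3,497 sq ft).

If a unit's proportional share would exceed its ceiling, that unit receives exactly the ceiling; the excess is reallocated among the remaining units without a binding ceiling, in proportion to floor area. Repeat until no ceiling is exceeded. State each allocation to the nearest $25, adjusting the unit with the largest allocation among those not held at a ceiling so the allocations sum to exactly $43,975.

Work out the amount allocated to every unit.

Unit 4B: $17,500 | Unit PH2: $5,000 | Unit 5A: $10,725 | Unit 2A: $10,750

Floor area total: 16,465.
Pro-rata shares before constraints: Unit 4B 15,186.26; Unit PH2 10,151.77; Unit 5A 9,297.11; Unit 2A 9,339.85.
Cap binds for Unit PH2 ($5,000); balance $38,975 reallocated over remaining floor area 12,664.
Shares after redistribution: Unit 4B 17,499.36 → $17,500; Unit 5A 10,713.20 → $10,725; Unit 2A 10,762.44 → $10,750.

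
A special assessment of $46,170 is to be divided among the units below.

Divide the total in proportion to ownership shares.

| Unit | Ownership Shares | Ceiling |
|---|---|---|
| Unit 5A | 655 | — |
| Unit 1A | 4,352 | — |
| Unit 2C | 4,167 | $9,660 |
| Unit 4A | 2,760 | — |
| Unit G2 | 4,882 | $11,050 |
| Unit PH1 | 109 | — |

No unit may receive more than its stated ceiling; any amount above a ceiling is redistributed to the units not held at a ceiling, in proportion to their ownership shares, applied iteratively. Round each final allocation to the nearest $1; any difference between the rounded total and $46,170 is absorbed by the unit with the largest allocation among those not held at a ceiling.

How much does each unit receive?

Unit 5A: $2,117; Unit 1A: $14,069; Unit 2C: $9,660; Unit 4A: $8,922; Unit G2: $11,050; Unit PH1: $352

Total ownership shares = 16,925.
Unconstrained shares: Unit 5A 1,786.79; Unit 1A 11,871.90; Unit 2C 11,367.23; Unit 4A 7,529.05; Unit G2 13,317.69; Unit PH1 297.34.
Capped: Unit 2C ($9,660), Unit G2 ($11,050); residual $25,460 reallocated over remaining ownership shares 7,876.
Shares after redistribution: Unit 5A 2,117.36 → $2,117; Unit 1A 14,068.30 → $14,068; Unit 4A 8,921.99 → $8,922; Unit PH1 352.35 → $352.
Rounding difference +$1 applied to Unit 1A → $14,069.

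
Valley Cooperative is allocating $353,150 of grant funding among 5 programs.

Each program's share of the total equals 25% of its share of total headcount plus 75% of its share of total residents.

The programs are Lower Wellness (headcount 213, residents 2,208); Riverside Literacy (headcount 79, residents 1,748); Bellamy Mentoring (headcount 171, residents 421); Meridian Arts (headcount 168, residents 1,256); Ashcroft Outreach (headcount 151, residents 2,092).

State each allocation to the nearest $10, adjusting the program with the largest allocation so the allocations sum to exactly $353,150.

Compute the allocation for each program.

Lower Wellness: $99,750 | Riverside Literacy: $68,850 | Bellamy Mentoring: $33,740 | Meridian Arts: $62,030 | Ashcroft Outreach: $88,780

Totals — headcount 782, residents 7,725.
Combined weights (25% headcount + 75% residents): Lower Wellness 0.2825; Riverside Literacy 0.1950; Bellamy Mentoring 0.0955; Meridian Arts 0.1757; Ashcroft Outreach 0.2514.
Raw shares: Lower Wellness 99,752.01; Riverside Literacy 68,851.71; Bellamy Mentoring 33,740.41; Meridian Arts 62,030.86; Ashcroft Outreach 88,775.01.
At nearest $10: Lower Wellness $99,750; Riverside Literacy $68,850; Bellamy Mentoring $33,740; Meridian Arts $62,030; Ashcroft Outreach $88,780. Sum = $353,150.
Sum already equals the total — no adjustment.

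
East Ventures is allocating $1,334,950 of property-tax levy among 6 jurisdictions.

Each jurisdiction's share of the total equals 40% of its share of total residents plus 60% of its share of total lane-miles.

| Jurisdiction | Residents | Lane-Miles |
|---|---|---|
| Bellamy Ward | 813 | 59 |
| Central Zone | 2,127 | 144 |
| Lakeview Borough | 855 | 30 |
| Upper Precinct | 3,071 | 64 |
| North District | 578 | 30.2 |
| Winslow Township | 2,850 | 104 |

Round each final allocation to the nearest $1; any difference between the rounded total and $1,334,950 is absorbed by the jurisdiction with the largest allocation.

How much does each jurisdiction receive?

Residents total 10,294; lane-miles total 431.2.
Composite weights (40% residents + 60% lane-miles): Bellamy Ward 0.1137; Central Zone 0.2830; Lakeview Borough 0.0750; Upper Precinct 0.2084; North District 0.0645; Winslow Township 0.2555.
Proportional shares: Bellamy Ward 151,767.39; Central Zone 377,819.08; Lakeview Borough 100,077.47; Upper Precinct 278,184.16; North District 86,080.18; Winslow Township 341,021.73.
After rounding ($1): Bellamy Ward $151,767; Central Zone $377,819; Lakeview Borough $100,077; Upper Precinct $278,184; North District $86,080; Winslow Township $341,022. Sum = $1,334,949.
Difference $1,334,950 − $1,334,949 = +$1 applied to largest allocation (Central Zone): Central Zone becomes $377,820.

Bellamy Ward: $151,767 · Central Zone: $377,820 · Lakeview Borough: $100,077 · Upper Precinct: $278,184 · North District: $86,080 · Winslow Township: $341,022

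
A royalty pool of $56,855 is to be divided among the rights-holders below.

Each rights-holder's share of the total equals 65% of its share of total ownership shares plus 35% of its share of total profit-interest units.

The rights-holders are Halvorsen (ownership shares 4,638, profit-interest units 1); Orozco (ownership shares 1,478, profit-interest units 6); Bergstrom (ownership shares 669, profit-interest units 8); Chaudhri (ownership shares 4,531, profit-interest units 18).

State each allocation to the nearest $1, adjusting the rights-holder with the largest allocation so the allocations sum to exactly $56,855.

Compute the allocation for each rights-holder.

Totals — ownership shares 11,316, profit-interest units 33.
Composite weights (65% ownership shares + 35% profit-interest units): Halvorsen 0.2770; Orozco 0.1485; Bergstrom 0.1233; Chaudhri 0.4512.
Raw shares: Halvorsen 15,749.77; Orozco 8,444.89; Bergstrom 7,008.88; Chaudhri 25,651.46.
At nearest $1: Halvorsen $15,750; Orozco $8,445; Bergstrom $7,009; Chaudhri $25,651. Sum = $56,855.
Sum already equals the total — no adjustment.

Halvorsen: $15,750 | Orozco: $8,445 | Bergstrom: $7,009 | Chaudhri: $25,651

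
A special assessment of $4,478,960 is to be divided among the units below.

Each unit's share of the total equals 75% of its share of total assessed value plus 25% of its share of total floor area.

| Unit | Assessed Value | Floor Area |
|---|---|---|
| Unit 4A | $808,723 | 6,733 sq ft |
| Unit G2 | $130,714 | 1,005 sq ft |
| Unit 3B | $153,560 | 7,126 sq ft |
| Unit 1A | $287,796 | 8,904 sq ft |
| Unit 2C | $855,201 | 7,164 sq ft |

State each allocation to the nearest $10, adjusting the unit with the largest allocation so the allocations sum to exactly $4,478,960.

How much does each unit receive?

Unit 4A: $1,458,710 | Unit G2: $232,760 | Unit 3B: $488,660 | Unit 1A: $754,690 | Unit 2C: $1,544,140

Totals — assessed value 2,235,994, floor area 30,932.
Composite weights (75% assessed value + 25% floor area): Unit 4A 0.3257; Unit G2 0.0520; Unit 3B 0.1091; Unit 1A 0.1685; Unit 2C 0.3448.
Proportional shares: Unit 4A 1,458,710.69; Unit G2 232,757.73; Unit 3B 488,660.68; Unit 1A 754,692.29; Unit 2C 1,544,138.61.
After rounding ($10): Unit 4A $1,458,710; Unit G2 $232,760; Unit 3B $488,660; Unit 1A $754,690; Unit 2C $1,544,140. Sum = $4,478,960.
Rounded total matches; no reconciliation needed.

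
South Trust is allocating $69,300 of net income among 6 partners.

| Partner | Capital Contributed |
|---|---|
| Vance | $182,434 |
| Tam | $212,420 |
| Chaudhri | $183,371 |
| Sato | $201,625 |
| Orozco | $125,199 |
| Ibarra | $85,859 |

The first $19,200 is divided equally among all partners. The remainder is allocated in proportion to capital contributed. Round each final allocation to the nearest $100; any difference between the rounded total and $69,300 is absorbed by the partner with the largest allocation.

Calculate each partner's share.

First tranche $19,200 split equally: $3,200 each.
Remainder $50,100 by capital contributed (total 990,908): Vance 9,223.81 → $9,200; Tam 10,739.89 → $10,700; Chaudhri 9,271.18 → $9,300; Sato 10,194.10 → $10,200; Orozco 6,330.02 → $6,300; Ibarra 4,341.00 → $4,300.
Rounding difference +$100 on remainder applied to Tam.
Totals: Vance $3,200 + $9,200 = $12,400; Tam $3,200 + $10,800 = $14,000; Chaudhri $3,200 + $9,300 = $12,500; Sato $3,200 + $10,200 = $13,400; Orozco $3,200 + $6,300 = $9,500; Ibarra $3,200 + $4,300 = $7,500.

Vance: $12,400 | Tam: $14,000 | Chaudhri: $12,500 | Sato: $13,400 | Orozco: $9,500 | Ibarra: $7,500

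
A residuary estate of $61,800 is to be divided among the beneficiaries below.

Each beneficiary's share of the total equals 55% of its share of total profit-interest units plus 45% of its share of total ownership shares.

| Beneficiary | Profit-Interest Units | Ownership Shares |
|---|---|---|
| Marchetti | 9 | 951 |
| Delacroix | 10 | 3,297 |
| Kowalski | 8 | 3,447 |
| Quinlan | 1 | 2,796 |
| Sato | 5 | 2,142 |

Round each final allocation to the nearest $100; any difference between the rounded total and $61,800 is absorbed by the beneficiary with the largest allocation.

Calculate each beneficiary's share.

Marchetti: $11,400; Delacroix: $17,500; Kowalski: $15,800; Quinlan: $7,200; Sato: $9,900

Totals — profit-interest units 33, ownership shares 12,633.
Combined weights (55% profit-interest units + 45% ownership shares): Marchetti 0.1839; Delacroix 0.2841; Kowalski 0.2561; Quinlan 0.1163; Sato 0.1596.
Proportional shares: Marchetti 11,363.51; Delacroix 17,557.94; Kowalski 15,828.15; Quinlan 7,185.05; Sato 9,865.35.
After rounding ($100): Marchetti $11,400; Delacroix $17,600; Kowalski $15,800; Quinlan $7,200; Sato $9,900. Sum = $61,900.
Difference $61,800 − $61,900 = −$100 applied to largest allocation (Delacroix): Delacroix becomes $17,500.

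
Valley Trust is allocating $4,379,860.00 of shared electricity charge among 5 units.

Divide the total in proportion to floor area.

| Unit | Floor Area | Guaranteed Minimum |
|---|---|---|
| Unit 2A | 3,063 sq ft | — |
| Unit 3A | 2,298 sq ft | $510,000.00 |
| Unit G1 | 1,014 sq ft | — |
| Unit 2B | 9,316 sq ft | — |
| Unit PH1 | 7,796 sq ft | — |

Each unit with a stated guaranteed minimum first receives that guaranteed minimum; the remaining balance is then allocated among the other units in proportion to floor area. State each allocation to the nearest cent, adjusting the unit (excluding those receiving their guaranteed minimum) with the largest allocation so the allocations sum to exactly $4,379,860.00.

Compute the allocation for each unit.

Unit 2A: $559,412.01; Unit 3A: $510,000.00; Unit G1: $185,192.22; Unit 2B: $1,701,430.74; Unit PH1: $1,423,825.03

Fund the minimums — Unit 3A $510,000.00. Residual $3,869,860.00.
Residual split over remaining floor area 21,189: Unit 2A 559,412.0147 → $559,412.01; Unit G1 185,192.2243 → $185,192.22; Unit 2B 1,701,430.7310 → $1,701,430.73; Unit PH1 1,423,825.0300 → $1,423,825.03.
Rounding difference +$0.01 applied to Unit 2B → $1,701,430.74.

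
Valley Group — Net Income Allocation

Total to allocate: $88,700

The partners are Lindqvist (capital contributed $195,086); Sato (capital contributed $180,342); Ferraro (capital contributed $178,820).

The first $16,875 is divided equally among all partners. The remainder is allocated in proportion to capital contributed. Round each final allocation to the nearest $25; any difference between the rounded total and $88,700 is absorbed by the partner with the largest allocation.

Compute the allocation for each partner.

$16,875 shared equally gives $5,625 per partner.
Remainder $71,825 by capital contributed (total 554,248): Lindqvist 25,281.20 → $25,275; Sato 23,370.52 → $23,375; Ferraro 23,173.28 → $23,175.
Totals: Lindqvist $5,625 + $25,275 = $30,900; Sato $5,625 + $23,375 = $29,000; Ferraro $5,625 + $23,175 = $28,800.

Lindqvist: $30,900; Sato: $29,000; Ferraro: $28,800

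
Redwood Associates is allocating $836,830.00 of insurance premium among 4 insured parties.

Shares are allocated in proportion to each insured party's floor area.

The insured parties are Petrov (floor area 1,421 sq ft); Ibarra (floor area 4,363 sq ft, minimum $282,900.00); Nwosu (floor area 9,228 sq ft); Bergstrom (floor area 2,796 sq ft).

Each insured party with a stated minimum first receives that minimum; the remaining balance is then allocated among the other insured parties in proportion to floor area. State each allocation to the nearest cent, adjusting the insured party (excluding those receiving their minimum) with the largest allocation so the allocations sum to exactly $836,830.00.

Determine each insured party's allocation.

Guaranteed amounts: Ibarra $282,900.00. Residual $553,930.00.
Residual split over remaining floor area 13,445: Petrov 58,544.7772 → $58,544.78; Nwosu 380,190.8546 → $380,190.85; Bergstrom 115,194.3682 → $115,194.37.

Petrov: $58,544.78 · Ibarra: $282,900.00 · Nwosu: $380,190.85 · Bergstrom: $115,194.37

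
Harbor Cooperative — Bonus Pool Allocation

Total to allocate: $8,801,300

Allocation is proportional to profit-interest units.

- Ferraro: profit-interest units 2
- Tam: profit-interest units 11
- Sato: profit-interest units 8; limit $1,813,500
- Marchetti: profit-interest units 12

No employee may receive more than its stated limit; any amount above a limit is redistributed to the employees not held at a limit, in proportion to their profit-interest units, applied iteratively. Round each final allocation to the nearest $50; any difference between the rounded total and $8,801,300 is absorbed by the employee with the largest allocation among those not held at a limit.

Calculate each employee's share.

Ferraro: $559,000 | Tam: $3,074,650 | Sato: $1,813,500 | Marchetti: $3,354,150

Profit-interest units total: 33.
Proportional shares (ignoring caps): Ferraro 533,412.12; Tam 2,933,766.67; Sato 2,133,648.48; Marchetti 3,200,472.73.
Cap binds for Sato ($1,813,500); remaining pool $6,987,800 reallocated over remaining profit-interest units 25.
Remaining shares: Ferraro 559,024.00 → $559,000; Tam 3,074,632.00 → $3,074,650; Marchetti 3,354,144.00 → $3,354,150.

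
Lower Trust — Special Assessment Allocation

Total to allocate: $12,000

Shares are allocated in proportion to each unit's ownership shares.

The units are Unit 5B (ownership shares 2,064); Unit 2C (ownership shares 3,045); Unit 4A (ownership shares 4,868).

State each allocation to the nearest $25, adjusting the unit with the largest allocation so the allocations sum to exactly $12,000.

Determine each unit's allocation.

Unit 5B: $2,475; Unit 2C: $3,650; Unit 4A: $5,875

Total ownership shares = 9,977.
Proportional shares: Unit 5B 2,064/9,977 × $12,000 = 2,482.51; Unit 2C 3,045/9,977 × $12,000 = 3,662.42; Unit 4A 4,868/9,977 × $12,000 = 5,855.07.
At nearest $25: Unit 5B $2,475; Unit 2C $3,650; Unit 4A $5,850. Sum = $11,975.
Difference $12,000 − $11,975 = +$25 applied to largest allocation (Unit 4A): Unit 4A becomes $5,875.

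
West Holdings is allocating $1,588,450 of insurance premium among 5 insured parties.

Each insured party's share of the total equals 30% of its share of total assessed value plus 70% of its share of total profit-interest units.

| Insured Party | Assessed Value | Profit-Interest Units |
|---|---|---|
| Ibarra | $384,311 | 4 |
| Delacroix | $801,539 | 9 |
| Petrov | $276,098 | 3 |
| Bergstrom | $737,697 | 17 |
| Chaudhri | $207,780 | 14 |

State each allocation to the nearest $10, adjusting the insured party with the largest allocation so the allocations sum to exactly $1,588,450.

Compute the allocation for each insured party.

Ibarra: $170,700 | Delacroix: $371,580 | Petrov: $125,630 | Bergstrom: $548,200 | Chaudhri: $372,340

Assessed value total 2,407,425; profit-interest units total 47.
Blended shares (30% assessed value + 70% profit-interest units): Ibarra 0.1075; Delacroix 0.2339; Petrov 0.0791; Bergstrom 0.3451; Chaudhri 0.2344.
Unrounded shares: Ibarra 170,703.07; Delacroix 371,579.62; Petrov 125,625.20; Bergstrom 548,204.61; Chaudhri 372,337.50.
Rounded to nearest $10: Ibarra $170,700; Delacroix $371,580; Petrov $125,630; Bergstrom $548,200; Chaudhri $372,340. Sum = $1,588,450.
Sum already equals the total — no adjustment.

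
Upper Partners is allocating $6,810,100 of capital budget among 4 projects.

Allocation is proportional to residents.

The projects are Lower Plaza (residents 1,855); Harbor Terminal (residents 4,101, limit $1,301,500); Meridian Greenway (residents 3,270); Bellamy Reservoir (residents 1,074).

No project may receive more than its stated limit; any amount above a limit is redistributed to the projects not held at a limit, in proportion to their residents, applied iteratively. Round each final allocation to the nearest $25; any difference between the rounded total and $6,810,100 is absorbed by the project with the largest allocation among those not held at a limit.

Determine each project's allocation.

Sum of residents: 10,300.
Proportional shares (ignoring caps): Lower Plaza 1,226,479.17; Harbor Terminal 2,711,477.68; Meridian Greenway 2,162,041.46; Bellamy Reservoir 710,101.69.
Held at cap: Harbor Terminal ($1,301,500); balance $5,508,600 reallocated over remaining residents 6,199.
Redistributed shares: Lower Plaza 1,648,403.45 → $1,648,400; Meridian Greenway 2,905,810.94 → $2,905,800; Bellamy Reservoir 954,385.61 → $954,375.
Rounding difference +$25 applied to Meridian Greenway → $2,905,825.

Lower Plaza: $1,648,400 | Harbor Terminal: $1,301,500 | Meridian Greenway: $2,905,825 | Bellamy Reservoir: $954,375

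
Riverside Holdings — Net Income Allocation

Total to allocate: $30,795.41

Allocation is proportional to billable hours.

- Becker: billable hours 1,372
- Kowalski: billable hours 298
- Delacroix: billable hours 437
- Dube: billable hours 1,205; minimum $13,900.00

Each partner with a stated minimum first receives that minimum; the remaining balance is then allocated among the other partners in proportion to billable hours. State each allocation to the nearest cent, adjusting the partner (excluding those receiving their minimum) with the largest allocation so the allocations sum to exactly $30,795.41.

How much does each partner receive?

Becker: $11,001.67; Kowalski: $2,389.57; Delacroix: $3,504.17; Dube: $13,900.00

Minimums first: Dube $13,900.00. Residual $16,895.41.
Residual split over remaining billable hours 2,107: Becker 11,001.6623 → $11,001.66; Kowalski 2,389.5739 → $2,389.57; Delacroix 3,504.1738 → $3,504.17.
Rounding difference +$0.01 applied to Becker → $11,001.67.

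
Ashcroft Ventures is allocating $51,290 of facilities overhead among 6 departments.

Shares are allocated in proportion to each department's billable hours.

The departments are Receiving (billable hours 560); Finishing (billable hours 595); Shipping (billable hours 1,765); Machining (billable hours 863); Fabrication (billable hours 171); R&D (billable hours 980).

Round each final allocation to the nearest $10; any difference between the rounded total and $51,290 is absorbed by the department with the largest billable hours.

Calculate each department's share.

Sum of billable hours: 560 + 595 + 1,765 + 863 + 171 + 980 = 4,934.
Unrounded shares: Receiving 5,821.32; Finishing 6,185.15; Shipping 18,347.56; Machining 8,971.07; Fabrication 1,777.58; R&D 10,187.31.
At nearest $10: Receiving $5,820; Finishing $6,190; Shipping $18,350; Machining $8,970; Fabrication $1,780; R&D $10,190. Sum = $51,300.
Difference $51,290 − $51,300 = −$10 applied to largest billable hours (Shipping): Shipping becomes $18,340.

Receiving: $5,820 | Finishing: $6,190 | Shipping: $18,340 | Machining: $8,970 | Fabrication: $1,780 | R&D: $10,190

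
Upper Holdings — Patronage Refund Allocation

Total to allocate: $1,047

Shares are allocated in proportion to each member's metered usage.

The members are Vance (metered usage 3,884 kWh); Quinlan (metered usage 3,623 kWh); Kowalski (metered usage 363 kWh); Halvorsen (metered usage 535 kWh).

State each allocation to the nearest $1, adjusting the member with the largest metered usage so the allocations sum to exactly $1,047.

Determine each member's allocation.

Total metered usage = 3,884 + 3,623 + 363 + 535 = 8,405.
Pro-rata amounts: Vance 483.82; Quinlan 451.31; Kowalski 45.22; Halvorsen 66.64.
At nearest $1: Vance $484; Quinlan $451; Kowalski $45; Halvorsen $67. Sum = $1,047.
No rounding difference to absorb.

Vance: $484; Quinlan: $451; Kowalski: $45; Halvorsen: $67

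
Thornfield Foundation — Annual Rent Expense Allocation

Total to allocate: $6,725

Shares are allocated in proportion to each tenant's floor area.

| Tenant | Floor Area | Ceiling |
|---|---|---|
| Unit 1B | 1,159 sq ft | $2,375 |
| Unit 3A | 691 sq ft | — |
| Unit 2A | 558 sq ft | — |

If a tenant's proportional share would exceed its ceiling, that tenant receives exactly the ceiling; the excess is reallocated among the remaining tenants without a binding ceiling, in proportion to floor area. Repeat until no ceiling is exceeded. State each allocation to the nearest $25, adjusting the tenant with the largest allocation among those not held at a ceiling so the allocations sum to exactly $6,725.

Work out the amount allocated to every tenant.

Unit 1B: $2,375 · Unit 3A: $2,400 · Unit 2A: $1,950

Sum of floor area: 2,408.
Proportional shares (ignoring caps): Unit 1B 3,236.83; Unit 3A 1,929.81; Unit 2A 1,558.37.
Capped: Unit 1B ($2,375); remaining pool $4,350 reallocated over remaining floor area 1,249.
Redistributed shares: Unit 3A 2,406.61 → $2,400; Unit 2A 1,943.39 → $1,950.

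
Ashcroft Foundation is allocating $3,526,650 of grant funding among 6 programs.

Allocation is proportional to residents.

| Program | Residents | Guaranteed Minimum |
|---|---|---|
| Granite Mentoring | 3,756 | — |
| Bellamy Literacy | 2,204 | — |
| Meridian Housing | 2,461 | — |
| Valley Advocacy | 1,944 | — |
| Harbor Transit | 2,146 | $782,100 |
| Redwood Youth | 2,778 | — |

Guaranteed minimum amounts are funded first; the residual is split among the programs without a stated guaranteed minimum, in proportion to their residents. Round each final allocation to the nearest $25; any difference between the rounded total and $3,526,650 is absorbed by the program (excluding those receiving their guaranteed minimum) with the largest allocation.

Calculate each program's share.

Guaranteed amounts: Harbor Transit $782,100. Residual $2,744,550.
Residual split over remaining residents 13,143: Granite Mentoring 784,336.13 → $784,325; Bellamy Literacy 460,244.10 → $460,250; Meridian Housing 513,911.40 → $513,900; Valley Advocacy 405,950.33 → $405,950; Redwood Youth 580,108.03 → $580,100.
Rounding difference +$25 applied to Granite Mentoring → $784,350.

Granite Mentoring: $784,350; Bellamy Literacy: $460,250; Meridian Housing: $513,900; Valley Advocacy: $405,950; Harbor Transit: $782,100; Redwood Youth: $580,100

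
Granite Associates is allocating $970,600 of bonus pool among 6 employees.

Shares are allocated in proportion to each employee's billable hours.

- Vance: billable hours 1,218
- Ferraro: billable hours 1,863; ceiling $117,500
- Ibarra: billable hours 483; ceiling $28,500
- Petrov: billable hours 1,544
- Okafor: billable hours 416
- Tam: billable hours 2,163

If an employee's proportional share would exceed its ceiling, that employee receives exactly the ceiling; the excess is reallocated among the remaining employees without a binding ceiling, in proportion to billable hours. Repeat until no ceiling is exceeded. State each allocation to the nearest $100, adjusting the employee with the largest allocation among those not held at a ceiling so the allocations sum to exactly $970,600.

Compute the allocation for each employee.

Vance: $188,000 · Ferraro: $117,500 · Ibarra: $28,500 · Petrov: $238,400 · Okafor: $64,200 · Tam: $334,000

Billable hours total: 7,687.
Unconstrained shares: Vance 153,790.92; Ferraro 235,231.92; Ibarra 60,986.05; Petrov 194,953.35; Okafor 52,526.29; Tam 273,111.46.
Held at cap: Ferraro ($117,500), Ibarra ($28,500); residual $824,600 reallocated over remaining billable hours 5,341.
Redistributed shares: Vance 188,047.71 → $188,000; Petrov 238,379.03 → $238,400; Okafor 64,226.47 → $64,200; Tam 333,946.79 → $333,900.
Rounding difference +$100 applied to Tam → $334,000.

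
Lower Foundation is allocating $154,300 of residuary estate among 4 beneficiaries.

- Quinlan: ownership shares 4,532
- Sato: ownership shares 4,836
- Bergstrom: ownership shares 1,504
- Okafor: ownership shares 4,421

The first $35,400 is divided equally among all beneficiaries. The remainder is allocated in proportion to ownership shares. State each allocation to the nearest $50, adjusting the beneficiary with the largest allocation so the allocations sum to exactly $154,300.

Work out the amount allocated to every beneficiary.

Equal tier: $35,400 ÷ 4 = $8,850 apiece.
Remainder $118,900 by ownership shares (total 15,293): Quinlan 35,235.39 → $35,250; Sato 37,598.93 → $37,600; Bergstrom 11,693.30 → $11,700; Okafor 34,372.39 → $34,350.
Totals: Quinlan $8,850 + $35,250 = $44,100; Sato $8,850 + $37,600 = $46,450; Bergstrom $8,850 + $11,700 = $20,550; Okafor $8,850 + $34,350 = $43,200.

Quinlan: $44,100 | Sato: $46,450 | Bergstrom: $20,550 | Okafor: $43,200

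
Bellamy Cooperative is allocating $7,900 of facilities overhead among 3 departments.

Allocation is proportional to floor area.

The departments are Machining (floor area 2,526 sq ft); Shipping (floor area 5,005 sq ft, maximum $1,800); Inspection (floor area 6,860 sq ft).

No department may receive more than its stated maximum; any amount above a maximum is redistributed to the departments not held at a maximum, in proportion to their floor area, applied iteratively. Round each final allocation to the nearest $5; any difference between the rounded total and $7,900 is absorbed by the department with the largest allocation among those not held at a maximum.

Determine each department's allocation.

Machining: $1,640; Shipping: $1,800; Inspection: $4,460

Combined floor area = 14,391.
Unconstrained shares: Machining 1,386.66; Shipping 2,747.52; Inspection 3,765.83.
Cap binds for Shipping ($1,800); remaining pool $6,100 reallocated over remaining floor area 9,386.
Redistributed shares: Machining 1,641.66 → $1,640; Inspection 4,458.34 → $4,460.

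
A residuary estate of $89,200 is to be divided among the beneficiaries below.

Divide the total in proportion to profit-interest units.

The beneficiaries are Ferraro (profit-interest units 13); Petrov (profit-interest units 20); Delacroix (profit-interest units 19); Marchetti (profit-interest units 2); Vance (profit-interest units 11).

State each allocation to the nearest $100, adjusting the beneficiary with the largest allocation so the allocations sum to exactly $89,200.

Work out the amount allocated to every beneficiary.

Profit-interest units total: 65.
Raw shares: Ferraro 13/65 × $89,200 = 17,840.00; Petrov 20/65 × $89,200 = 27,446.15; Delacroix 19/65 × $89,200 = 26,073.85; Marchetti 2/65 × $89,200 = 2,744.62; Vance 11/65 × $89,200 = 15,095.38.
At nearest $100: Ferraro $17,800; Petrov $27,400; Delacroix $26,100; Marchetti $2,700; Vance $15,100. Sum = $89,100.
Difference $89,200 − $89,100 = +$100 applied to largest allocation (Petrov): Petrov becomes $27,500.

Ferraro: $17,800; Petrov: $27,500; Delacroix: $26,100; Marchetti: $2,700; Vance: $15,100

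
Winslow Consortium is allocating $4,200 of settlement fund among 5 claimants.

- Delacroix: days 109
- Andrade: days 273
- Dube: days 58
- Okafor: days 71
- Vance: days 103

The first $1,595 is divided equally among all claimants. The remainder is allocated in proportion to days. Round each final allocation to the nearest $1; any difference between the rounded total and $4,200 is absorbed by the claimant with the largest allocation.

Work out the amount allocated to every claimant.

Delacroix: $781; Andrade: $1,478; Dube: $565; Okafor: $620; Vance: $756

First tranche $1,595 split equally: $319 each.
Remainder $2,605 by days (total 614): Delacroix 462.45 → $462; Andrade 1,158.25 → $1,158; Dube 246.07 → $246; Okafor 301.23 → $301; Vance 437.00 → $437.
Rounding difference +$1 on remainder applied to Andrade.
Totals: Delacroix $319 + $462 = $781; Andrade $319 + $1,159 = $1,478; Dube $319 + $246 = $565; Okafor $319 + $301 = $620; Vance $319 + $437 = $756.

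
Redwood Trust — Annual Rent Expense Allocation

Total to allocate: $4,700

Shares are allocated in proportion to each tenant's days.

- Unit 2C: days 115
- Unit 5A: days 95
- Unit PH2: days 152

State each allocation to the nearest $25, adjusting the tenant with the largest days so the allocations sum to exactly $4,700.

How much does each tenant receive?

Unit 2C: $1,500 | Unit 5A: $1,225 | Unit PH2: $1,975

Combined days = 115 + 95 + 152 = 362.
Pro-rata amounts: Unit 2C 1,493.09; Unit 5A 1,233.43; Unit PH2 1,973.48.
After rounding ($25): Unit 2C $1,500; Unit 5A $1,225; Unit PH2 $1,975. Sum = $4,700.
No rounding difference to absorb.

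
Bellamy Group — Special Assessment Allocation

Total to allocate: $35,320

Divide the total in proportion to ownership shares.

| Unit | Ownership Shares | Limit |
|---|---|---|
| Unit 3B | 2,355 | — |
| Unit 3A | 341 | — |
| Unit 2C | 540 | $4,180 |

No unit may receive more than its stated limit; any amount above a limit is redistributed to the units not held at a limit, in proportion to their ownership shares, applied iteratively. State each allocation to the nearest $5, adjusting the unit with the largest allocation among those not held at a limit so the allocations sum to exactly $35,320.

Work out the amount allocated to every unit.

Total ownership shares = 3,236.
Unconstrained shares: Unit 3B 25,704.14; Unit 3A 3,721.92; Unit 2C 5,893.94.
Capped: Unit 2C ($4,180); residual $31,140 reallocated over remaining ownership shares 2,696.
Redistributed shares: Unit 3B 27,201.30 → $27,200; Unit 3A 3,938.70 → $3,940.

Unit 3B: $27,200; Unit 3A: $3,940; Unit 2C: $4,180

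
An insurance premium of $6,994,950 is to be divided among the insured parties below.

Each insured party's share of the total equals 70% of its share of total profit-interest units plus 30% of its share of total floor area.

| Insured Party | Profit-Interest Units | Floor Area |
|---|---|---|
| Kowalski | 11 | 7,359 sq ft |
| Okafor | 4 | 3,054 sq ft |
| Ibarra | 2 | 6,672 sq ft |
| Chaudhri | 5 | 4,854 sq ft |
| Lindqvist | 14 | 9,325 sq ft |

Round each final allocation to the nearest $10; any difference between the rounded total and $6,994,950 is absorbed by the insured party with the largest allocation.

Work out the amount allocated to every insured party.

Totals — profit-interest units 36, floor area 31,264.
Composite weights (70% profit-interest units + 30% floor area): Kowalski 0.2845; Okafor 0.1071; Ibarra 0.1029; Chaudhri 0.1438; Lindqvist 0.3617.
Proportional shares: Kowalski 1,990,088.83; Okafor 749,040.57; Ibarra 719,860.15; Chaudhri 1,005,872.10; Lindqvist 2,530,088.35.
At nearest $10: Kowalski $1,990,090; Okafor $749,040; Ibarra $719,860; Chaudhri $1,005,870; Lindqvist $2,530,090. Sum = $6,994,950.
Sum already equals the total — no adjustment.

Kowalski: $1,990,090 | Okafor: $749,040 | Ibarra: $719,860 | Chaudhri: $1,005,870 | Lindqvist: $2,530,090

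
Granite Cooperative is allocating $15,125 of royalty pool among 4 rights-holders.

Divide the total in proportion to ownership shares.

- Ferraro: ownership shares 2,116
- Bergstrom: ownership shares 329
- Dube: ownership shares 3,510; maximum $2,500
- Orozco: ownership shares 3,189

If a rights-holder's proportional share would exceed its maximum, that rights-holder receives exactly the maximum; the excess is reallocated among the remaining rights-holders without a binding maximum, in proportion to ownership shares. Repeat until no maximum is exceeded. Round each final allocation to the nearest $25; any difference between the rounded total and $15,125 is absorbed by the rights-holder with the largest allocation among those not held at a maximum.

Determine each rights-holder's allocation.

Sum of ownership shares: 9,144.
Proportional shares (ignoring caps): Ferraro 3,500.05; Bergstrom 544.20; Dube 5,805.86; Orozco 5,274.89.
Cap binds for Dube ($2,500); balance $12,625 reallocated over remaining ownership shares 5,634.
Shares after redistribution: Ferraro 4,741.66 → $4,750; Bergstrom 737.24 → $725; Orozco 7,146.10 → $7,150.

Ferraro: $4,750 | Bergstrom: $725 | Dube: $2,500 | Orozco: $7,150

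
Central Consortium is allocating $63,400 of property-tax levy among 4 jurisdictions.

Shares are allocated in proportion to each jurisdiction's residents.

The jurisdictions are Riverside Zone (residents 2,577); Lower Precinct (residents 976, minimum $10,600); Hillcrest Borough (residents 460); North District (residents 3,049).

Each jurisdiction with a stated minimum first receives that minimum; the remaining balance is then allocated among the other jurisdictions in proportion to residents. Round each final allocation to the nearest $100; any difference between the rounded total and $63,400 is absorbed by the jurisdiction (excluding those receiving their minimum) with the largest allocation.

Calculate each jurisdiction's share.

Riverside Zone: $22,400 · Lower Precinct: $10,600 · Hillcrest Borough: $4,000 · North District: $26,400

Minimums first: Lower Precinct $10,600. Residual $52,800.
Residual split over remaining residents 6,086: Riverside Zone 22,357.15 → $22,400; Hillcrest Borough 3,990.80 → $4,000; North District 26,452.05 → $26,500.
Rounding difference −$100 applied to North District → $26,400.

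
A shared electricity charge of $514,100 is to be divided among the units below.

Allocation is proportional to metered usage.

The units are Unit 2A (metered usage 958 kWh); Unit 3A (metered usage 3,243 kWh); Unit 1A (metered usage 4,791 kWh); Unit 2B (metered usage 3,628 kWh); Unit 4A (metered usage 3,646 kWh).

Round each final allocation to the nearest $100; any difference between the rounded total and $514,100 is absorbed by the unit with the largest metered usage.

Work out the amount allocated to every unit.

Unit 2A: $30,300 · Unit 3A: $102,500 · Unit 1A: $151,400 · Unit 2B: $114,700 · Unit 4A: $115,200

Total metered usage = 958 + 3,243 + 4,791 + 3,628 + 3,646 = 16,266.
Proportional shares: Unit 2A 30,278.36; Unit 3A 102,497.62; Unit 1A 151,423.40; Unit 2B 114,665.86; Unit 4A 115,234.76.
After rounding ($100): Unit 2A $30,300; Unit 3A $102,500; Unit 1A $151,400; Unit 2B $114,700; Unit 4A $115,200. Sum = $514,100.
Rounded total matches; no reconciliation needed.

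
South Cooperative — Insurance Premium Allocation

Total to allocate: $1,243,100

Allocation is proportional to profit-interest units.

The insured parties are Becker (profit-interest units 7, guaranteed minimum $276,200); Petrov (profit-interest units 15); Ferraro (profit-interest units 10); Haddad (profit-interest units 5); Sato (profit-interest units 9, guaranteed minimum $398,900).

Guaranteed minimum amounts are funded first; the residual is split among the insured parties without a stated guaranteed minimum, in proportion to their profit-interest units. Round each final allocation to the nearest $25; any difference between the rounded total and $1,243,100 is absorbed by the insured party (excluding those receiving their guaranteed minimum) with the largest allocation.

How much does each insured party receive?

Fund the minimums — Becker $276,200; Sato $398,900. Residual $568,000.
Residual split over remaining profit-interest units 30: Petrov 284,000.00 → $284,000; Ferraro 189,333.33 → $189,325; Haddad 94,666.67 → $94,675.

Becker: $276,200; Petrov: $284,000; Ferraro: $189,325; Haddad: $94,675; Sato: $398,900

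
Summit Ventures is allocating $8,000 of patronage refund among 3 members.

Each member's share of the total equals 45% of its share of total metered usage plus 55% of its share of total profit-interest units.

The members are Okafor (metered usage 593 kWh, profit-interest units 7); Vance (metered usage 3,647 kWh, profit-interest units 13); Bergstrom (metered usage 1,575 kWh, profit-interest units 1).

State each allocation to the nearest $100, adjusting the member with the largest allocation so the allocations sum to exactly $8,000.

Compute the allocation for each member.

Okafor: $1,800 · Vance: $5,000 · Bergstrom: $1,200

Totals — metered usage 5,815, profit-interest units 21.
Composite weights (45% metered usage + 55% profit-interest units): Okafor 0.2292; Vance 0.6227; Bergstrom 0.1481.
Proportional shares: Okafor 1,833.79; Vance 4,981.63; Bergstrom 1,184.59.
Rounded to nearest $100: Okafor $1,800; Vance $5,000; Bergstrom $1,200. Sum = $8,000.
No rounding difference to absorb.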